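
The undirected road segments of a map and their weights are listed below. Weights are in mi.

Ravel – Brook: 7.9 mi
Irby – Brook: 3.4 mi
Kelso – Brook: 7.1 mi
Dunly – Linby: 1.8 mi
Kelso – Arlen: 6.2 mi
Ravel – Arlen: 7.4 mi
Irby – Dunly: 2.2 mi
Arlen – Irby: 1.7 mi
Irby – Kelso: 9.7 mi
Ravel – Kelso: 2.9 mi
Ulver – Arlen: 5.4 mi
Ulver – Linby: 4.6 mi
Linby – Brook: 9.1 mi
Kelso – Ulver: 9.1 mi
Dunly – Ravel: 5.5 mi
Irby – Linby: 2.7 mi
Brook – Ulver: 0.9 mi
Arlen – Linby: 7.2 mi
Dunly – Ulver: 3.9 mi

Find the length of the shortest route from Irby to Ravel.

7.7 mi

Enumerating some paths:
Irby - Dunly - Ravel: 2.2+5.5 = 7.7
Irby - Arlen - Ravel: 1.7+7.4 = 9.1
Cheapest is Irby - Dunly - Ravel at 7.7 mi.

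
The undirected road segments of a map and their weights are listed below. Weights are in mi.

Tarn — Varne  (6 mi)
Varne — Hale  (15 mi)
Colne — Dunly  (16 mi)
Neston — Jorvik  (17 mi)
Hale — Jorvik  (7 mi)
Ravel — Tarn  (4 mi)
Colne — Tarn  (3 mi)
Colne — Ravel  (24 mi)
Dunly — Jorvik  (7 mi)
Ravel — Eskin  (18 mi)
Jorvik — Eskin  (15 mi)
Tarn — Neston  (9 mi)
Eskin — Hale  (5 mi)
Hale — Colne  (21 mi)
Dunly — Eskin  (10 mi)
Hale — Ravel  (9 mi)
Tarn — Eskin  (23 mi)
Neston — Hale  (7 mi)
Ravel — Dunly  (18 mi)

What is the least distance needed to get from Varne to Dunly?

Candidate routes:
Varne → Tarn → Ravel → Dunly: 6+4+18 = 28
Varne → Tarn → Colne → Dunly: 6+3+16 = 25
The minimum is 25 mi via Varne → Tarn → Colne → Dunly.

25 mi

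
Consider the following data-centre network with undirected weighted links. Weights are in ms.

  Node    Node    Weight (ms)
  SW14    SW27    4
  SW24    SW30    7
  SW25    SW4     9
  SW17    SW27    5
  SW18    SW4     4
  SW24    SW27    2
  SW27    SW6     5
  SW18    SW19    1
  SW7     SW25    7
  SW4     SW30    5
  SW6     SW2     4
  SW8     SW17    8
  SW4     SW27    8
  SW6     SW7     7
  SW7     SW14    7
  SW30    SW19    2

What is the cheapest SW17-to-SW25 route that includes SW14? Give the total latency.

Shortest SW17→SW14: SW17 → SW27 → SW14 = 9
Shortest SW14→SW25: SW14 → SW7 → SW25 = 14
Total via SW14: 9 + 14 = 23 ms.

23 ms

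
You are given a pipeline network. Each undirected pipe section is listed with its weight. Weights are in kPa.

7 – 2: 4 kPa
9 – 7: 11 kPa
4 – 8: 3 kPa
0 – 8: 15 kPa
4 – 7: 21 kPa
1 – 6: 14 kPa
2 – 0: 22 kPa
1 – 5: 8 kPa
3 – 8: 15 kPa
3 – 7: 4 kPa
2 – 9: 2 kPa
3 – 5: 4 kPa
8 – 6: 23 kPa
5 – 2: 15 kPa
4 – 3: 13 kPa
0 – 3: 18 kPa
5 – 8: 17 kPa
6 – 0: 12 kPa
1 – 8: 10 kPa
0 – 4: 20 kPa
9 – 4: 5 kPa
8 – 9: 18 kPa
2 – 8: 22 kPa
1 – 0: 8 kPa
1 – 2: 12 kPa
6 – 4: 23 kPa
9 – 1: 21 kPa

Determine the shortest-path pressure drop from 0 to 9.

22 kPa

Enumerating some paths:
0–8–4–9: 15+3+5 = 23
0–4–9: 20+5 = 25
0–2–9: 22+2 = 24
0–1–2–9: 8+12+2 = 22
Cheapest is 0–1–2–9 at 22 kPa.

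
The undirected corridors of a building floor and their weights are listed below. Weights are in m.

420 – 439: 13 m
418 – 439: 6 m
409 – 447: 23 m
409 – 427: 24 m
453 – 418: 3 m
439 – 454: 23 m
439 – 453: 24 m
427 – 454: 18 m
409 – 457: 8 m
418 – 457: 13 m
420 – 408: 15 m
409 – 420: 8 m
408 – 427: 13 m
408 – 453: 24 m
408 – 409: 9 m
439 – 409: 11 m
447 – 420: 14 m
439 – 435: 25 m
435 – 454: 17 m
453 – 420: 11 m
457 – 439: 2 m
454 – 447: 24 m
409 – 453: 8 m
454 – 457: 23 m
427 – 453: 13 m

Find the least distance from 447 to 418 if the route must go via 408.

49 m

Shortest 447→408: 447 → 420 → 408 = 29
Shortest 408→418: 408 → 409 → 453 → 418 = 20
Total via 408: 29 + 20 = 49 m.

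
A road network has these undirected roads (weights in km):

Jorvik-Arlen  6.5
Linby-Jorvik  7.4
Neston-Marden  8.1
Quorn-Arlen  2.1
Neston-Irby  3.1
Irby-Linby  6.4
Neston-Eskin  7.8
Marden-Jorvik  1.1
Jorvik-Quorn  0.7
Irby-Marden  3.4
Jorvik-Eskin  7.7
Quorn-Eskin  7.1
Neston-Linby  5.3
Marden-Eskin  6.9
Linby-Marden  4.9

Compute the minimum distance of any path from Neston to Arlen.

Running Dijkstra from Neston:
Neston: 0
Irby: 3.1  (via Neston)
Linby: 5.3  (via Neston)
Marden: 6.5  (via Irby)
Jorvik: 7.6  (via Marden)
Eskin: 7.8  (via Neston)
Quorn: 8.3  (via Jorvik)
Arlen: 10.4  (via Quorn)
Shortest route: Neston–Irby–Marden–Jorvik–Quorn–Arlen = 10.4 km.

10.4 km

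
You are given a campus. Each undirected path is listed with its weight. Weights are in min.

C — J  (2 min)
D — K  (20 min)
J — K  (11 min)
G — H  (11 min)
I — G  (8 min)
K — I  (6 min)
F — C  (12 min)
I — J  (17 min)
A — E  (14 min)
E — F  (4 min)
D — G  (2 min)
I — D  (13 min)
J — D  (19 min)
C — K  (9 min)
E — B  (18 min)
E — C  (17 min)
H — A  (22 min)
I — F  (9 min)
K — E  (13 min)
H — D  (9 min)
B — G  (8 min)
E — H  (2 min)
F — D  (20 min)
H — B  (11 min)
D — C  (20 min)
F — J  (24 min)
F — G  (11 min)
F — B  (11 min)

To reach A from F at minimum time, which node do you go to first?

Compare a few routes:
F - E - A: 4+14 = 18
F - E - H - A: 4+2+22 = 28
F - G - D - H - E - A: 11+2+9+2+14 = 38
Cheapest is F - E - A at 18 min.
So from F the first move is to E.

E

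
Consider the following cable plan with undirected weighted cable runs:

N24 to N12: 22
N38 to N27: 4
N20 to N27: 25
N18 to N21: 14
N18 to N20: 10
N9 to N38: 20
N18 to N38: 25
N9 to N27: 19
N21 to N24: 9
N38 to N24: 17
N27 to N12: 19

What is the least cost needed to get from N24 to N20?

33

Enumerating some paths:
N24–N38–N27–N20: 17+4+25 = 46
N24–N38–N18–N20: 17+25+10 = 52
N24–N21–N18–N20: 9+14+10 = 33
The minimum is 33 via N24–N21–N18–N20.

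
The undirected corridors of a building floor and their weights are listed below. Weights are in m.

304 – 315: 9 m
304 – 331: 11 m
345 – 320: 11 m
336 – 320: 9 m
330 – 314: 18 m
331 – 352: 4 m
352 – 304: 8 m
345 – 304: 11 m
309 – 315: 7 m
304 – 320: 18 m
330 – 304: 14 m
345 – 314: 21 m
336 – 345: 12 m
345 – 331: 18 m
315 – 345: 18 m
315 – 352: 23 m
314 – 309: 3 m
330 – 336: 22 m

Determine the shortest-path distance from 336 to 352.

Enumerating some paths:
336–345–331–352: 12+18+4 = 34
336–345–304–352: 12+11+8 = 31
336–320–304–352: 9+18+8 = 35
Cheapest is 336–345–304–352 at 31 m.

31 m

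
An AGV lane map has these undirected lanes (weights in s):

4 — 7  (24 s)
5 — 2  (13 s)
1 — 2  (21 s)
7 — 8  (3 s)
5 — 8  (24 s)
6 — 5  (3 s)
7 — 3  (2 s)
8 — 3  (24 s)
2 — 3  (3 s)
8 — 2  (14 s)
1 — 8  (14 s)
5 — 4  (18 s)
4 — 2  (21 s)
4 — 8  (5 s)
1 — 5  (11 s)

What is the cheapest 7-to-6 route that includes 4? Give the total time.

29 s

Shortest 7→4: 7–8–4 = 8
Best 4 to 6: 4–5–6 costing 21
Total via 4: 8 + 21 = 29 s.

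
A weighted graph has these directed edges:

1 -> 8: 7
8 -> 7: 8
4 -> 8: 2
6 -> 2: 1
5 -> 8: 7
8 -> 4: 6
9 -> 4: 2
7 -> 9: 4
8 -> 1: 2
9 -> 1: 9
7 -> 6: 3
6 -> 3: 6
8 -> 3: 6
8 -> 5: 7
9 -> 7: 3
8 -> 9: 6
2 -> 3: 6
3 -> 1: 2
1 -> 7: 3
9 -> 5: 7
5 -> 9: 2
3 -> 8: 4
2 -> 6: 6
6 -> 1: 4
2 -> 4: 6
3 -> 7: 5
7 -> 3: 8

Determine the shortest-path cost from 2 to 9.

Shortest distances from 2:
2: 0
3: 6  (via 2)
4: 6  (via 2)
6: 6  (via 2)
1: 8  (via 3)
8: 8  (via 4)
7: 11  (via 3)
9: 14  (via 8)
Shortest route: 2–4–8–9 = 14.

14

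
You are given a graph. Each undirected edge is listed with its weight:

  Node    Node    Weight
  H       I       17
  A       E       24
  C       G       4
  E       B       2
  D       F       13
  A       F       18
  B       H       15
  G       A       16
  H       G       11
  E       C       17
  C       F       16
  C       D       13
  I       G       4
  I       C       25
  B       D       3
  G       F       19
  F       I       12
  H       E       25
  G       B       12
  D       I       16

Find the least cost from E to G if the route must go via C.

Best E to C: E → C costing 17
Shortest C→G: C → G = 4
Total via C: 17 + 4 = 21.

21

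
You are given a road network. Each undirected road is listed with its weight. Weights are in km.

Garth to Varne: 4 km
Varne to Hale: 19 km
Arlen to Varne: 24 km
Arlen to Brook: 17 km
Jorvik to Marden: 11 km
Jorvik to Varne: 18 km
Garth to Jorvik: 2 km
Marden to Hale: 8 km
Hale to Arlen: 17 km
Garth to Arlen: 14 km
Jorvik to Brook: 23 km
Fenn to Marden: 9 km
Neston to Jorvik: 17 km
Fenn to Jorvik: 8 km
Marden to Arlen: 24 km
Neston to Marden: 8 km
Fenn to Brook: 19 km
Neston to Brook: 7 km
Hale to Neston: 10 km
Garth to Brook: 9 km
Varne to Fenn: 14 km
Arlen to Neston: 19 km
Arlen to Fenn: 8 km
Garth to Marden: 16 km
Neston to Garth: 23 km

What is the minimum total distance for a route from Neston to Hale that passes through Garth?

37 km

Best Neston to Garth: Neston–Brook–Garth costing 16
Best Garth to Hale: Garth–Jorvik–Marden–Hale costing 21
Total via Garth: 16 + 21 = 37 km.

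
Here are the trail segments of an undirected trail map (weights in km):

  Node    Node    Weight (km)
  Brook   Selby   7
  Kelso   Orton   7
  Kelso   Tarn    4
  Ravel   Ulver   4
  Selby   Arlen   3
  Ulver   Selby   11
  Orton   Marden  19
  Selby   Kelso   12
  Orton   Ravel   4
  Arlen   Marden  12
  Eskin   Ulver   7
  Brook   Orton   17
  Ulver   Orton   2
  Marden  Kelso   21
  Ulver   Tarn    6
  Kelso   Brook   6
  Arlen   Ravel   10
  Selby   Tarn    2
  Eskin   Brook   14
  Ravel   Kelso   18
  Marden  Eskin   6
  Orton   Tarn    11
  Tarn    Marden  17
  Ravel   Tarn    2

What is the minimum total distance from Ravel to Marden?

17 km

Running Dijkstra from Ravel:
Ravel: 0
Tarn: 2  (via Ravel)
Selby: 4  (via Tarn)
Ulver: 4  (via Ravel)
Orton: 4  (via Ravel)
Kelso: 6  (via Tarn)
Arlen: 7  (via Selby)
Brook: 11  (via Selby)
Eskin: 11  (via Ulver)
Marden: 17  (via Eskin)
Shortest route: Ravel → Ulver → Eskin → Marden = 17 km.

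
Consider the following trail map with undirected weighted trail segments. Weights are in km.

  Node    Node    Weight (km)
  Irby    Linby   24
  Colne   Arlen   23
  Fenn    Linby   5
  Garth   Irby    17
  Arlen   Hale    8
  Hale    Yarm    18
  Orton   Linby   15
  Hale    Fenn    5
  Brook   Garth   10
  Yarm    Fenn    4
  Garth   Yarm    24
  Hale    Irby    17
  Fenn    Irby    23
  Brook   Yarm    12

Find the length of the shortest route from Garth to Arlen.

Candidate routes:
Garth–Yarm–Fenn–Hale–Arlen: 24+4+5+8 = 41
Garth–Brook–Yarm–Fenn–Hale–Arlen: 10+12+4+5+8 = 39
The minimum is 39 km via Garth–Brook–Yarm–Fenn–Hale–Arlen.

39 km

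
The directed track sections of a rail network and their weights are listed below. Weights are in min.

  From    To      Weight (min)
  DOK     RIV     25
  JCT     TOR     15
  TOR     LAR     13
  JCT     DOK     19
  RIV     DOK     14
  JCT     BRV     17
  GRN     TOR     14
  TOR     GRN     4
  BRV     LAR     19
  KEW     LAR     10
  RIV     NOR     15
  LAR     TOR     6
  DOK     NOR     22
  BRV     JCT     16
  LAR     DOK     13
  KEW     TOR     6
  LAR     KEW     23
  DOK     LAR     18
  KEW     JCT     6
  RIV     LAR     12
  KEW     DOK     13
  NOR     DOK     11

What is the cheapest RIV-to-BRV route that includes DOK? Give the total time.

Shortest RIV→DOK: RIV → DOK = 14
Shortest DOK→BRV: DOK → LAR → KEW → JCT → BRV = 64
Total via DOK: 14 + 64 = 78 min.

78 min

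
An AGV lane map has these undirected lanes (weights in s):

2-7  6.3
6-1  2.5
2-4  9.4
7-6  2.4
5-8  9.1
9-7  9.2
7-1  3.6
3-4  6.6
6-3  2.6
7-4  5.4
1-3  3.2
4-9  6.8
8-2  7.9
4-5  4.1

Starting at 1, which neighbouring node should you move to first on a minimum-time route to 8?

Candidate routes:
1 - 6 - 7 - 2 - 8: 2.5+2.4+6.3+7.9 = 19.1
1 - 3 - 6 - 7 - 2 - 8: 3.2+2.6+2.4+6.3+7.9 = 22.4
1 - 7 - 2 - 8: 3.6+6.3+7.9 = 17.8
1 - 7 - 4 - 5 - 8: 3.6+5.4+4.1+9.1 = 22.2
The minimum is 17.8 s via 1 - 7 - 2 - 8.
So from 1 the first move is to 7.

7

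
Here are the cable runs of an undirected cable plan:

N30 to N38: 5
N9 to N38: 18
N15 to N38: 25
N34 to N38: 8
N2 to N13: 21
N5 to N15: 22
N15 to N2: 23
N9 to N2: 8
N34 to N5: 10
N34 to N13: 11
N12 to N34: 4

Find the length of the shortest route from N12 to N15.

36

Shortest distances from N12:
N12: 0
N34: 4  (via N12)
N38: 12  (via N34)
N5: 14  (via N34)
N13: 15  (via N34)
N30: 17  (via N38)
N9: 30  (via N38)
N2: 36  (via N13)
N15: 36  (via N5)
Shortest route: N12 → N34 → N5 → N15 = 36.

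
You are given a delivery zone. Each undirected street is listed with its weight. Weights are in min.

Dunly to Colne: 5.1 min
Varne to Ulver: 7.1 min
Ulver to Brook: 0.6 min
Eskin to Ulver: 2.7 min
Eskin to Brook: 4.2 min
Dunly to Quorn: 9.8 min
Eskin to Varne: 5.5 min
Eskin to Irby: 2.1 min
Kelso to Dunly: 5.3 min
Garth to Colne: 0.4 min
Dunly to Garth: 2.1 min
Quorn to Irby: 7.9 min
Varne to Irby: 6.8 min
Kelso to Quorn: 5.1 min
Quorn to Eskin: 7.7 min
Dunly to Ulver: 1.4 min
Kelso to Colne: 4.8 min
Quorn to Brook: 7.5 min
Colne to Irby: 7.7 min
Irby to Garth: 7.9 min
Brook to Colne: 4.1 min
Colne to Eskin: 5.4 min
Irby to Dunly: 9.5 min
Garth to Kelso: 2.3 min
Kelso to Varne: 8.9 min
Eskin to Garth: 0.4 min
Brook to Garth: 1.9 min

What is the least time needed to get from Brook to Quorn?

7.5 min

Candidate routes:
Brook → Quorn: 7.5 = 7.5
Brook → Garth → Kelso → Quorn: 1.9+2.3+5.1 = 9.3
Cheapest is Brook → Quorn at 7.5 min.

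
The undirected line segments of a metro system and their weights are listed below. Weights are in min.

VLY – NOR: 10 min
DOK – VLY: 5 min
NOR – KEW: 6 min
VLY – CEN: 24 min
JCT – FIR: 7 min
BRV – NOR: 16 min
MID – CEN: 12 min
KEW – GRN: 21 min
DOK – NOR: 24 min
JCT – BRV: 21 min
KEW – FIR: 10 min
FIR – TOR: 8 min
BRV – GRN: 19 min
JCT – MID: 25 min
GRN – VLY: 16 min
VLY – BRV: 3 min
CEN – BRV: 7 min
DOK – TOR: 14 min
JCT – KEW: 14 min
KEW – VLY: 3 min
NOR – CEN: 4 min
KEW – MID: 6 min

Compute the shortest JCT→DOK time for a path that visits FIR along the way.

25 min

Best JCT to FIR: JCT–FIR costing 7
Best FIR to DOK: FIR–KEW–VLY–DOK costing 18
Total via FIR: 7 + 18 = 25 min.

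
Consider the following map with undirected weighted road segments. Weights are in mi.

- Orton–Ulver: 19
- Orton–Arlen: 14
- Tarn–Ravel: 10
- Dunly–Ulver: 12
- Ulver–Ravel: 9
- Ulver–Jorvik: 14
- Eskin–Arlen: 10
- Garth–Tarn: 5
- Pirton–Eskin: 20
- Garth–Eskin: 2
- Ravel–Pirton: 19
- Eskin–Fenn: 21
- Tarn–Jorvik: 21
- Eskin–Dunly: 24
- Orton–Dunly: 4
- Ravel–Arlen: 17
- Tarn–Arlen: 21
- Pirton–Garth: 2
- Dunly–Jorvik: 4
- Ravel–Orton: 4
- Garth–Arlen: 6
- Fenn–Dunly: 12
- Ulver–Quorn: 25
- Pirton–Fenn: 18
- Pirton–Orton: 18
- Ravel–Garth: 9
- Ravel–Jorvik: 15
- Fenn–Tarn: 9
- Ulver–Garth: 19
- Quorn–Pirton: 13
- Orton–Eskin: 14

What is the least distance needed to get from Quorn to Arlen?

Enumerating some paths:
Quorn → Pirton → Eskin → Garth → Arlen: 13+20+2+6 = 41
Quorn → Pirton → Garth → Ravel → Arlen: 13+2+9+17 = 41
Quorn → Pirton → Garth → Arlen: 13+2+6 = 21
Quorn → Pirton → Garth → Eskin → Arlen: 13+2+2+10 = 27
The minimum is 21 mi via Quorn → Pirton → Garth → Arlen.

21 mi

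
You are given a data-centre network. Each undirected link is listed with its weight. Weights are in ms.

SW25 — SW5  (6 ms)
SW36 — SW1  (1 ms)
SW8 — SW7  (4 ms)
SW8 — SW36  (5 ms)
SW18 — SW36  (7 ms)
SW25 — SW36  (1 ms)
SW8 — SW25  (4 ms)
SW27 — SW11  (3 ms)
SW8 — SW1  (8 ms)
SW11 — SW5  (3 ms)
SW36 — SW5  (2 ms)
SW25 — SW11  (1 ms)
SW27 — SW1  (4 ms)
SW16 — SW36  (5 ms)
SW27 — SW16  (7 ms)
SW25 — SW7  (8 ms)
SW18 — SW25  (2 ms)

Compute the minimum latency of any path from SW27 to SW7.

12 ms

Compare a few routes:
SW27–SW1–SW36–SW8–SW7: 4+1+5+4 = 14
SW27–SW1–SW36–SW25–SW8–SW7: 4+1+1+4+4 = 14
SW27–SW11–SW25–SW7: 3+1+8 = 12
SW27–SW11–SW25–SW36–SW8–SW7: 3+1+1+5+4 = 14
Cheapest is SW27–SW11–SW25–SW7 at 12 ms.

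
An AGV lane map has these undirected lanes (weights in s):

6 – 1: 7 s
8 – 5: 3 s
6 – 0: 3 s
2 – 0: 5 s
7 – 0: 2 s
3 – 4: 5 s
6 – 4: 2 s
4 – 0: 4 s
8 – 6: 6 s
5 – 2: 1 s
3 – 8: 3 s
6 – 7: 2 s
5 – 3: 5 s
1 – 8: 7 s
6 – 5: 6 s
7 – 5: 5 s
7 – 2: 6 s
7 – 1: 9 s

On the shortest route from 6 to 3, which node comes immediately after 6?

4

Compare a few routes:
6–8–3: 6+3 = 9
6–5–3: 6+5 = 11
6–7–5–3: 2+5+5 = 12
6–4–3: 2+5 = 7
The minimum is 7 s via 6–4–3.
So from 6 the first move is to 4.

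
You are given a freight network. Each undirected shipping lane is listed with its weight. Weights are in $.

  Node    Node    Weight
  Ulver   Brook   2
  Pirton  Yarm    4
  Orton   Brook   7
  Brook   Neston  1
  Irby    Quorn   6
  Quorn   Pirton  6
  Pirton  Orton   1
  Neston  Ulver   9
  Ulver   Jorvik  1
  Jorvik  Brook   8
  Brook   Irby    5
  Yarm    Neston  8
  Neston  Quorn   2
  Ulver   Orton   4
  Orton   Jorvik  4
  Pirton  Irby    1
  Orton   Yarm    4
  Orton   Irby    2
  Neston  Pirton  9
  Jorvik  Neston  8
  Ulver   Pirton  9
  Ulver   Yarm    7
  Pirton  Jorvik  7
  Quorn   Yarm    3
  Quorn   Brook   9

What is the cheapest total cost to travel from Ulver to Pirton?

$5

Enumerating some paths:
Ulver → Orton → Pirton: 4+1 = 5
Ulver → Jorvik → Orton → Pirton: 1+4+1 = 6
Cheapest is Ulver → Orton → Pirton at $5.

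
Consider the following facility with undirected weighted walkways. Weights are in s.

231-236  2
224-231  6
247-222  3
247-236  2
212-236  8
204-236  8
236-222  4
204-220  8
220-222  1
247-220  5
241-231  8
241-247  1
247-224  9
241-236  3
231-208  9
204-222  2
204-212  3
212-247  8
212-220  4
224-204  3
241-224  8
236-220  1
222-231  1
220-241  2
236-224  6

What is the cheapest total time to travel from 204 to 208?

12 s

Candidate routes:
204 → 222 → 220 → 236 → 231 → 208: 2+1+1+2+9 = 15
204 → 222 → 236 → 231 → 208: 2+4+2+9 = 17
204 → 222 → 231 → 208: 2+1+9 = 12
204 → 222 → 247 → 236 → 231 → 208: 2+3+2+2+9 = 18
The minimum is 12 s via 204 → 222 → 231 → 208.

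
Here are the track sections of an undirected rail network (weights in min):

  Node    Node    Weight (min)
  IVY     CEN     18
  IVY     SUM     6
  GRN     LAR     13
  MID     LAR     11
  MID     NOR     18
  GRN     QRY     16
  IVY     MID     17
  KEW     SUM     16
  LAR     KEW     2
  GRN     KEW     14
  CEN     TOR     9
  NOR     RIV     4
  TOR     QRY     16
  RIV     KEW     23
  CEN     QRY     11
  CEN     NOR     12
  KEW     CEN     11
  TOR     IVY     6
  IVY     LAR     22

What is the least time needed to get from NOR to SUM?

33 min

Settle nodes by increasing distance from NOR:
NOR: 0
RIV: 4  (via NOR)
CEN: 12  (via NOR)
MID: 18  (via NOR)
TOR: 21  (via CEN)
QRY: 23  (via CEN)
KEW: 23  (via CEN)
LAR: 25  (via KEW)
IVY: 27  (via TOR)
SUM: 33  (via IVY)
Shortest route: NOR → CEN → TOR → IVY → SUM = 33 min.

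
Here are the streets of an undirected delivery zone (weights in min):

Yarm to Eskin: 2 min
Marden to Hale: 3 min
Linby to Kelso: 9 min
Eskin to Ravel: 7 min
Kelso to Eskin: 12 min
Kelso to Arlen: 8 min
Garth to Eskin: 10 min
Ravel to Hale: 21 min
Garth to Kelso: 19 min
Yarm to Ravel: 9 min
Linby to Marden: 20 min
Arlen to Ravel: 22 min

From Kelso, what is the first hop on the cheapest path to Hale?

Linby

Enumerating some paths:
Kelso - Arlen - Ravel - Hale: 8+22+21 = 51
Kelso - Eskin - Ravel - Hale: 12+7+21 = 40
Kelso - Linby - Marden - Hale: 9+20+3 = 32
Kelso - Eskin - Yarm - Ravel - Hale: 12+2+9+21 = 44
Cheapest is Kelso - Linby - Marden - Hale at 32 min.
So from Kelso the first move is to Linby.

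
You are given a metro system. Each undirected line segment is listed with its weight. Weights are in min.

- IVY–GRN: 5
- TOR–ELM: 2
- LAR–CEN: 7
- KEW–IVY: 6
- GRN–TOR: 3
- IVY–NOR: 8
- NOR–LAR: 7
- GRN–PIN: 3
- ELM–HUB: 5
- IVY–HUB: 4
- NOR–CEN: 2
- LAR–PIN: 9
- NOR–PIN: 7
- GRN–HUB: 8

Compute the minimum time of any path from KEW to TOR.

Settle nodes by increasing distance from KEW:
KEW: 0
IVY: 6  (via KEW)
HUB: 10  (via IVY)
GRN: 11  (via IVY)
PIN: 14  (via GRN)
NOR: 14  (via IVY)
TOR: 14  (via GRN)
Shortest route: KEW → IVY → GRN → TOR = 14 min.

14 min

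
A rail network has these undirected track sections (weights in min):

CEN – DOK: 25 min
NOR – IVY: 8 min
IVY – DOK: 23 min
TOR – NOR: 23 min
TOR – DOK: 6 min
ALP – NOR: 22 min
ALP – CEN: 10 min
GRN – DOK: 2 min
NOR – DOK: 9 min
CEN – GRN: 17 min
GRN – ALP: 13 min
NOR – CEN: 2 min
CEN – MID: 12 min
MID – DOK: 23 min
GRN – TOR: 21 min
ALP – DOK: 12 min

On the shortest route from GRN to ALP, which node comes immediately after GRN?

ALP

Candidate routes:
GRN - DOK - NOR - CEN - ALP: 2+9+2+10 = 23
GRN - ALP: 13 = 13
GRN - DOK - ALP: 2+12 = 14
Cheapest is GRN - ALP at 13 min.
So from GRN the first move is to ALP.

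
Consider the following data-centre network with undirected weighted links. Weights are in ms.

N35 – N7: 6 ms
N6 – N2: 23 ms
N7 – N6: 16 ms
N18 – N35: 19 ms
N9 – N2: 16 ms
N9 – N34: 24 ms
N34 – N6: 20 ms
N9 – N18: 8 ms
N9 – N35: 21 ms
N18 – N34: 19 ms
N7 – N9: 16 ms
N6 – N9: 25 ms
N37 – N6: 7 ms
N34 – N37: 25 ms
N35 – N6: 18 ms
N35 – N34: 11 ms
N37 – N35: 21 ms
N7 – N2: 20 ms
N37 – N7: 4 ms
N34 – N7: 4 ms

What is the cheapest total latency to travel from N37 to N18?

Running Dijkstra from N37:
N37: 0
N7: 4  (via N37)
N6: 7  (via N37)
N34: 8  (via N7)
N35: 10  (via N7)
N9: 20  (via N7)
N2: 24  (via N7)
N18: 27  (via N34)
Shortest route: N37 → N7 → N34 → N18 = 27 ms.

27 ms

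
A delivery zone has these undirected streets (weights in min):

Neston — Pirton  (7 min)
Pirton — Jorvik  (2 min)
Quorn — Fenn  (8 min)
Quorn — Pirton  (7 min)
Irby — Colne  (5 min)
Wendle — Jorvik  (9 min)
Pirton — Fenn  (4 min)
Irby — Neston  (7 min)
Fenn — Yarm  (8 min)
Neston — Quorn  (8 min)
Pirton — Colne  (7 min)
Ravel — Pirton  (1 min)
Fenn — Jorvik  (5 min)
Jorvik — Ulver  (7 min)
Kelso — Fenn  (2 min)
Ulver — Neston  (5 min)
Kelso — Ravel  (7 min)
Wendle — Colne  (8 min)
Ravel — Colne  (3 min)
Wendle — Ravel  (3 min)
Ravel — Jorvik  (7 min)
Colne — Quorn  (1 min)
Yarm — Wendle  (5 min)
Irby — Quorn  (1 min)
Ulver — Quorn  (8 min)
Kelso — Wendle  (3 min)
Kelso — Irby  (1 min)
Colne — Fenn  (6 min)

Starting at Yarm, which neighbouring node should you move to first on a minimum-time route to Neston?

Compare a few routes:
Yarm–Wendle–Kelso–Irby–Neston: 5+3+1+7 = 16
Yarm–Wendle–Kelso–Irby–Quorn–Neston: 5+3+1+1+8 = 18
Yarm–Fenn–Kelso–Irby–Neston: 8+2+1+7 = 18
The minimum is 16 min via Yarm–Wendle–Kelso–Irby–Neston.
So from Yarm the first move is to Wendle.

Wendle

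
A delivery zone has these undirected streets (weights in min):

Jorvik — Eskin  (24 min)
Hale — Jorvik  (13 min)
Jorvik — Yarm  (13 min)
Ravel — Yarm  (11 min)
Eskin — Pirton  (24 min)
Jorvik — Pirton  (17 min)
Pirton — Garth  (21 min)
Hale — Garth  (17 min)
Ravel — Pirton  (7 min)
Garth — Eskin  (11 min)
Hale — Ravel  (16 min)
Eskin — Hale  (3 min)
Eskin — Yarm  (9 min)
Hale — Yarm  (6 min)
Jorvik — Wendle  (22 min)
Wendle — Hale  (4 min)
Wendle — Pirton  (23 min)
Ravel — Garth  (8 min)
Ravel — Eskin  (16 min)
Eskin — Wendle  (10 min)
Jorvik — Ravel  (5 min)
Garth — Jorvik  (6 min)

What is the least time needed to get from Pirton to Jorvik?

12 min

Running Dijkstra from Pirton:
Pirton: 0
Ravel: 7  (via Pirton)
Jorvik: 12  (via Ravel)
Shortest route: Pirton–Ravel–Jorvik = 12 min.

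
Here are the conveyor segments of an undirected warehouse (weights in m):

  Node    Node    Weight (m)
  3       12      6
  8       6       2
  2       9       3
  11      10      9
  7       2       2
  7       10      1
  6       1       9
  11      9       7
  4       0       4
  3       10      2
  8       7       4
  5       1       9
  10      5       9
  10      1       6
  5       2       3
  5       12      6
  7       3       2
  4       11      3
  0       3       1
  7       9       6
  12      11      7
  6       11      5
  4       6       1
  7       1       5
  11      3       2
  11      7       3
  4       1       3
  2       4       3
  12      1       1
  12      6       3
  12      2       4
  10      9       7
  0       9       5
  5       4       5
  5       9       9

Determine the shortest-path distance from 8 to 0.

Running Dijkstra from 8:
8: 0
6: 2  (via 8)
4: 3  (via 6)
7: 4  (via 8)
10: 5  (via 7)
12: 5  (via 6)
1: 6  (via 4)
2: 6  (via 4)
3: 6  (via 7)
11: 6  (via 4)
0: 7  (via 4)
Shortest route: 8–6–4–0 = 7 m.

7 m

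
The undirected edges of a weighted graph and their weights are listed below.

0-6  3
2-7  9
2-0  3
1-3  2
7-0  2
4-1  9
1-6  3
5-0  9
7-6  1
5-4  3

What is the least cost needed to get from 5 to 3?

14

Enumerating some paths:
5–0–7–6–1–3: 9+2+1+3+2 = 17
5–4–1–3: 3+9+2 = 14
5–0–2–7–6–1–3: 9+3+9+1+3+2 = 27
5–0–6–1–3: 9+3+3+2 = 17
Cheapest is 5–4–1–3 at 14.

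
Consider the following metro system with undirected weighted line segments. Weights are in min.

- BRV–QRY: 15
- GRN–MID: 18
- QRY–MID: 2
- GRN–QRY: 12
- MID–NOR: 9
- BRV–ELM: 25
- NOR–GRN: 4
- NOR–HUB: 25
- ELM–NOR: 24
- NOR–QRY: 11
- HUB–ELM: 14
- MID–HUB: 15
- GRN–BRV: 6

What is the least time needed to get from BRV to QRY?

Compare a few routes:
BRV–QRY: 15 = 15
BRV–GRN–QRY: 6+12 = 18
The minimum is 15 min via BRV–QRY.

15 min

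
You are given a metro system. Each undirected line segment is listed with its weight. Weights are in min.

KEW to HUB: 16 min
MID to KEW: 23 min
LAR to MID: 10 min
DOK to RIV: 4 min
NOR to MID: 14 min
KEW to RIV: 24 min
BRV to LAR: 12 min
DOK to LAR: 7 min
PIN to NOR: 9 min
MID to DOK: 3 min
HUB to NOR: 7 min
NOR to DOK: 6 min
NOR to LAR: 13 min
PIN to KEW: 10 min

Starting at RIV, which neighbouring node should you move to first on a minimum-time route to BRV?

DOK

Compare a few routes:
RIV–DOK–NOR–LAR–BRV: 4+6+13+12 = 35
RIV–DOK–LAR–BRV: 4+7+12 = 23
RIV–DOK–MID–LAR–BRV: 4+3+10+12 = 29
RIV–DOK–NOR–MID–LAR–BRV: 4+6+14+10+12 = 46
The minimum is 23 min via RIV–DOK–LAR–BRV.
So from RIV the first move is to DOK.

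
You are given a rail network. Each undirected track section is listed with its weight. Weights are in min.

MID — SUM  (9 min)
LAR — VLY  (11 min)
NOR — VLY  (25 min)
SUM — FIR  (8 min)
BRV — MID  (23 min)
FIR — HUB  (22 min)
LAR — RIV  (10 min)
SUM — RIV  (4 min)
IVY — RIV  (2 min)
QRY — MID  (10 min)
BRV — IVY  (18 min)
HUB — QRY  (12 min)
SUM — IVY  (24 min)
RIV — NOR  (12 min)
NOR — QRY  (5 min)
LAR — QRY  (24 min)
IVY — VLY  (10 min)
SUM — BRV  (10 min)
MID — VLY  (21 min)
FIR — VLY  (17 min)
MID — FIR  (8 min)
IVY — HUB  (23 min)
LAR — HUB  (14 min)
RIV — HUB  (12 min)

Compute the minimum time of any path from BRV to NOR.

26 min

Settle nodes by increasing distance from BRV:
BRV: 0
SUM: 10  (via BRV)
RIV: 14  (via SUM)
IVY: 16  (via RIV)
FIR: 18  (via SUM)
MID: 19  (via SUM)
LAR: 24  (via RIV)
HUB: 26  (via RIV)
NOR: 26  (via RIV)
Shortest route: BRV → SUM → RIV → NOR = 26 min.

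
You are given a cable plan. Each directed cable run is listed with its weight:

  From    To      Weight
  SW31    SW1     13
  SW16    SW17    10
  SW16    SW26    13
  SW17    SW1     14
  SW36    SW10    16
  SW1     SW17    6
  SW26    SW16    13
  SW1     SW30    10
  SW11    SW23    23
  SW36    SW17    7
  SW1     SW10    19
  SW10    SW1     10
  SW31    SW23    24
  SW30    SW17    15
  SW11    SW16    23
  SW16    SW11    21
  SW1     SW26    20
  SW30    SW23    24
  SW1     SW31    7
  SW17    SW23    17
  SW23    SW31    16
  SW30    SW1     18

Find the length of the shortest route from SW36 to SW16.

Enumerating some paths:
SW36 → SW17 → SW1 → SW26 → SW16: 7+14+20+13 = 54
SW36 → SW10 → SW1 → SW26 → SW16: 16+10+20+13 = 59
Cheapest is SW36 → SW17 → SW1 → SW26 → SW16 at 54.

54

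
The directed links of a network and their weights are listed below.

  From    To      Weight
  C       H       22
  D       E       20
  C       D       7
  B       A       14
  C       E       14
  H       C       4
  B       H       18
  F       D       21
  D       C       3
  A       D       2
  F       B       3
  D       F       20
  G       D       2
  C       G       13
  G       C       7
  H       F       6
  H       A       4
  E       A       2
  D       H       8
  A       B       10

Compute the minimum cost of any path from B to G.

Enumerating some paths:
B–H–C–G: 18+4+13 = 35
B–A–D–C–G: 14+2+3+13 = 32
Cheapest is B–A–D–C–G at 32.

32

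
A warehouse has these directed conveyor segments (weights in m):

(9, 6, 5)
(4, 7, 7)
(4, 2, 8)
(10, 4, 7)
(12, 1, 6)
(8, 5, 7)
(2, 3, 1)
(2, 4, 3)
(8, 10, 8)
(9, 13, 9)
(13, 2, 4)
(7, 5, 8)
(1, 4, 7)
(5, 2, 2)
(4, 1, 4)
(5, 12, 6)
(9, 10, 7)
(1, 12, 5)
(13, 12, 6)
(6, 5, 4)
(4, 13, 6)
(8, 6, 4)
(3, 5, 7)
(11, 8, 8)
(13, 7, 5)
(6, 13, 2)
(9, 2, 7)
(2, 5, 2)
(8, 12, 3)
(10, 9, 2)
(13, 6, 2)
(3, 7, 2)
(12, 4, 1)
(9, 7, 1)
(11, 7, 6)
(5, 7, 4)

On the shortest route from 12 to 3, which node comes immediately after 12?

Enumerating some paths:
12 → 4 → 2 → 3: 1+8+1 = 10
12 → 4 → 13 → 2 → 3: 1+6+4+1 = 12
Cheapest is 12 → 4 → 2 → 3 at 10 m.
So from 12 the first move is to 4.

4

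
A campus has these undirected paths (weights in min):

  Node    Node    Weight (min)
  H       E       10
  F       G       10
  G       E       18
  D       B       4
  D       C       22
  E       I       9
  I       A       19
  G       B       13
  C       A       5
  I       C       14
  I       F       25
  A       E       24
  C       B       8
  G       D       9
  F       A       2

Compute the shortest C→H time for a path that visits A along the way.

39 min

Shortest C→A: C–A = 5
Shortest A→H: A–E–H = 34
Total via A: 5 + 34 = 39 min.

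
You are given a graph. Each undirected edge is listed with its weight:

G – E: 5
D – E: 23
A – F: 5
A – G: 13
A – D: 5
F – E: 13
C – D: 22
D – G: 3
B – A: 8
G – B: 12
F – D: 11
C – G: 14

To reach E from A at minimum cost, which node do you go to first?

D

Enumerating some paths:
A–G–E: 13+5 = 18
A–F–E: 5+13 = 18
A–D–G–E: 5+3+5 = 13
A–F–D–G–E: 5+11+3+5 = 24
Cheapest is A–D–G–E at 13.
So from A the first move is to D.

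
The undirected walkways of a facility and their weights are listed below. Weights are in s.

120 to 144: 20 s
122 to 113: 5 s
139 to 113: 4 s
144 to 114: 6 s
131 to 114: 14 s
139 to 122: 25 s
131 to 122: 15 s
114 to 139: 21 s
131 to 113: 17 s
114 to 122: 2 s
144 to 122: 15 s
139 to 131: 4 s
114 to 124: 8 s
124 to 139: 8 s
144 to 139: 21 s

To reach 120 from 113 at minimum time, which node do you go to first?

Candidate routes:
113 - 139 - 124 - 114 - 144 - 120: 4+8+8+6+20 = 46
113 - 122 - 144 - 120: 5+15+20 = 40
113 - 122 - 114 - 144 - 120: 5+2+6+20 = 33
113 - 139 - 144 - 120: 4+21+20 = 45
The minimum is 33 s via 113 - 122 - 114 - 144 - 120.
So from 113 the first move is to 122.

122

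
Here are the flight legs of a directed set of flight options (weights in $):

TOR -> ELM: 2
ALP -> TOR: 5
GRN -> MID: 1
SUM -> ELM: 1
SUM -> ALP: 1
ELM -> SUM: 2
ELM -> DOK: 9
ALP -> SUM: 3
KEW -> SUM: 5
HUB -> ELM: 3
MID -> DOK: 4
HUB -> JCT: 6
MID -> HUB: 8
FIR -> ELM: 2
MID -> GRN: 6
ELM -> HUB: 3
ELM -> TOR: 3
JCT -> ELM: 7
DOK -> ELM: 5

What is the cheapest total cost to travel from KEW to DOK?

$15

Settle nodes by increasing distance from KEW:
KEW: 0
SUM: 5  (via KEW)
ALP: 6  (via SUM)
ELM: 6  (via SUM)
TOR: 9  (via ELM)
HUB: 9  (via ELM)
DOK: 15  (via ELM)
Shortest route: KEW → SUM → ELM → DOK = $15.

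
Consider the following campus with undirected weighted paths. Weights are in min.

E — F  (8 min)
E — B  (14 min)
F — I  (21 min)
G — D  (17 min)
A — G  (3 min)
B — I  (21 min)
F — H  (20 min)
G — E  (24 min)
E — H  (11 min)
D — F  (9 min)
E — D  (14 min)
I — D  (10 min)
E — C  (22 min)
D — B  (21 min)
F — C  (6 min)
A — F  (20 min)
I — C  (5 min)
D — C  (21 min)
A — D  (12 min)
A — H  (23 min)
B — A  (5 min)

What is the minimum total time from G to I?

Settle nodes by increasing distance from G:
G: 0
A: 3  (via G)
B: 8  (via A)
D: 15  (via A)
E: 22  (via B)
F: 23  (via A)
I: 25  (via D)
Shortest route: G–A–D–I = 25 min.

25 min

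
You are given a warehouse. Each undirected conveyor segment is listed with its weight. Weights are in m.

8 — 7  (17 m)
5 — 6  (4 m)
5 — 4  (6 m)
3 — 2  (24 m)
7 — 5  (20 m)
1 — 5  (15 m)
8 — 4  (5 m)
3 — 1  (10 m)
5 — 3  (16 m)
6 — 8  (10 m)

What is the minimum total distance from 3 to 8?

Candidate routes:
3–5–4–8: 16+6+5 = 27
3–5–6–8: 16+4+10 = 30
The minimum is 27 m via 3–5–4–8.

27 m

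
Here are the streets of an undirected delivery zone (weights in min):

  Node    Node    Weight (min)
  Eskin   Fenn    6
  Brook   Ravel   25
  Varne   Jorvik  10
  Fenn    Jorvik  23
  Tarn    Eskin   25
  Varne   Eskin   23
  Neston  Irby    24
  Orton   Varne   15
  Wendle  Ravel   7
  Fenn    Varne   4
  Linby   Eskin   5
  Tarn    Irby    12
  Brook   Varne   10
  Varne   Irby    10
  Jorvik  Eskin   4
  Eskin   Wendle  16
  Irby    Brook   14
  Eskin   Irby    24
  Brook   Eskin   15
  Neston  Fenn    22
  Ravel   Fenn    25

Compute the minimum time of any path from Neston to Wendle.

Candidate routes:
Neston - Fenn - Ravel - Wendle: 22+25+7 = 54
Neston - Fenn - Varne - Jorvik - Eskin - Wendle: 22+4+10+4+16 = 56
Neston - Fenn - Eskin - Wendle: 22+6+16 = 44
Neston - Irby - Varne - Fenn - Eskin - Wendle: 24+10+4+6+16 = 60
The minimum is 44 min via Neston - Fenn - Eskin - Wendle.

44 min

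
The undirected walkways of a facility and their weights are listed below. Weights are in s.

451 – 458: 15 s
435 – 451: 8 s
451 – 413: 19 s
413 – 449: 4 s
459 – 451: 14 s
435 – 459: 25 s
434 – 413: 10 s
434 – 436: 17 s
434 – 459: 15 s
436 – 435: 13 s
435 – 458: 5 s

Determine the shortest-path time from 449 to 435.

31 s

Settle nodes by increasing distance from 449:
449: 0
413: 4  (via 449)
434: 14  (via 413)
451: 23  (via 413)
459: 29  (via 434)
435: 31  (via 451)
Shortest route: 449 → 413 → 451 → 435 = 31 s.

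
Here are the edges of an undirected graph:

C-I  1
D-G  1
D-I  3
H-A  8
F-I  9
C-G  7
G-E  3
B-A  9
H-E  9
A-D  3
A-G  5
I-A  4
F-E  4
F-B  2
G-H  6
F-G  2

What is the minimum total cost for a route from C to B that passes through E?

Shortest C→E: C → I → D → G → E = 8
Best E to B: E → F → B costing 6
Total via E: 8 + 6 = 14.

14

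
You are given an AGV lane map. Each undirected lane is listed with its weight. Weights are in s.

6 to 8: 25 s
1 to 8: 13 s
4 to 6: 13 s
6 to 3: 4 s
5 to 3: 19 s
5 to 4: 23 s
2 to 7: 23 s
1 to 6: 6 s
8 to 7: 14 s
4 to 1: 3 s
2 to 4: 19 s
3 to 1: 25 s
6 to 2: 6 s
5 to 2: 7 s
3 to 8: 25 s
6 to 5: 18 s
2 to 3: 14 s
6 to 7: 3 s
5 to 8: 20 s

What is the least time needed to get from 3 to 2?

10 s

Running Dijkstra from 3:
3: 0
6: 4  (via 3)
7: 7  (via 6)
1: 10  (via 6)
2: 10  (via 6)
Shortest route: 3–6–2 = 10 s.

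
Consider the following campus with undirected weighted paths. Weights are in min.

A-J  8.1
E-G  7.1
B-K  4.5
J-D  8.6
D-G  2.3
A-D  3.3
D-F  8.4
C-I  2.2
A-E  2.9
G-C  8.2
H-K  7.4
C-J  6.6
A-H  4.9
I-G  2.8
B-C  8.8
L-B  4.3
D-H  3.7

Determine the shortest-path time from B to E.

Compare a few routes:
B → K → H → A → E: 4.5+7.4+4.9+2.9 = 19.7
B → K → H → D → A → E: 4.5+7.4+3.7+3.3+2.9 = 21.8
B → C → I → G → E: 8.8+2.2+2.8+7.1 = 20.9
Cheapest is B → K → H → A → E at 19.7 min.

19.7 min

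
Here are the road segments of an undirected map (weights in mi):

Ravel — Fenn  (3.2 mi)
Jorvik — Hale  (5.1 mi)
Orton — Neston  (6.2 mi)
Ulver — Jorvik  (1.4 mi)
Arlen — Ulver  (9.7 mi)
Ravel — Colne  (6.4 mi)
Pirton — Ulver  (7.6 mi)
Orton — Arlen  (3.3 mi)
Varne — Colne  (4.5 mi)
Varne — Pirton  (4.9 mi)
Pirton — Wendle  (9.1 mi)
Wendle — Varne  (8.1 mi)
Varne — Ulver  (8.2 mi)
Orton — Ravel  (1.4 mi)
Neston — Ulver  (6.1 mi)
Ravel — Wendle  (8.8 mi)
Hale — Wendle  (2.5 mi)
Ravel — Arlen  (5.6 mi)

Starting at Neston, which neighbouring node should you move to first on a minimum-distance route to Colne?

Candidate routes:
Neston–Ulver–Varne–Colne: 6.1+8.2+4.5 = 18.8
Neston–Orton–Arlen–Ravel–Colne: 6.2+3.3+5.6+6.4 = 21.5
Neston–Orton–Ravel–Colne: 6.2+1.4+6.4 = 14
Neston–Ulver–Pirton–Varne–Colne: 6.1+7.6+4.9+4.5 = 23.1
Cheapest is Neston–Orton–Ravel–Colne at 14 mi.
So from Neston the first move is to Orton.

Orton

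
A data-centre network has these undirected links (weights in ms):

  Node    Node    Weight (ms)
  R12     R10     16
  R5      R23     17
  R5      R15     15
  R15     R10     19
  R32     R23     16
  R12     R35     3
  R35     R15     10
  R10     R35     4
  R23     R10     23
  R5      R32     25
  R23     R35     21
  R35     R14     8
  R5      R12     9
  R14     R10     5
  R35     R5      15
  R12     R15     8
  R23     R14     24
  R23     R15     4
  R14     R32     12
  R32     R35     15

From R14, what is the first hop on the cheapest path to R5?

R35

Enumerating some paths:
R14–R10–R35–R12–R5: 5+4+3+9 = 21
R14–R35–R12–R5: 8+3+9 = 20
R14–R35–R5: 8+15 = 23
The minimum is 20 ms via R14–R35–R12–R5.
So from R14 the first move is to R35.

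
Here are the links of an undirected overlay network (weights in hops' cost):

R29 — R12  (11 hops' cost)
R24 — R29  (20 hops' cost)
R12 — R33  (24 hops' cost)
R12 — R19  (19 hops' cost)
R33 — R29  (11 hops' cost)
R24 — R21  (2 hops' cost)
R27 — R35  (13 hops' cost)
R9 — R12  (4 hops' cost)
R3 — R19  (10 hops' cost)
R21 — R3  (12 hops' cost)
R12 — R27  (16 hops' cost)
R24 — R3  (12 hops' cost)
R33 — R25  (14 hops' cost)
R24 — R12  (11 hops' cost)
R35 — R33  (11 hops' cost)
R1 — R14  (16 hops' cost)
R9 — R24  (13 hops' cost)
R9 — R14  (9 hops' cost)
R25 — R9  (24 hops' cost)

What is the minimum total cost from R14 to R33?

Shortest distances from R14:
R14: 0
R9: 9  (via R14)
R12: 13  (via R9)
R1: 16  (via R14)
R24: 22  (via R9)
R21: 24  (via R24)
R29: 24  (via R12)
R27: 29  (via R12)
R19: 32  (via R12)
R25: 33  (via R9)
R3: 34  (via R24)
R33: 35  (via R29)
Shortest route: R14–R9–R12–R29–R33 = 35 hops' cost.

35 hops' cost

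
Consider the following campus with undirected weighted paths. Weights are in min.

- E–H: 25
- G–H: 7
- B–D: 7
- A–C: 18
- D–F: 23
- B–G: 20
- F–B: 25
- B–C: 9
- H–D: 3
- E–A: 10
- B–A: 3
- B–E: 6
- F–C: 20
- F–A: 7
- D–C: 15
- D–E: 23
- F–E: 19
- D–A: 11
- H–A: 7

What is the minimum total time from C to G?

Candidate routes:
C → D → H → G: 15+3+7 = 25
C → B → D → H → G: 9+7+3+7 = 26
Cheapest is C → D → H → G at 25 min.

25 min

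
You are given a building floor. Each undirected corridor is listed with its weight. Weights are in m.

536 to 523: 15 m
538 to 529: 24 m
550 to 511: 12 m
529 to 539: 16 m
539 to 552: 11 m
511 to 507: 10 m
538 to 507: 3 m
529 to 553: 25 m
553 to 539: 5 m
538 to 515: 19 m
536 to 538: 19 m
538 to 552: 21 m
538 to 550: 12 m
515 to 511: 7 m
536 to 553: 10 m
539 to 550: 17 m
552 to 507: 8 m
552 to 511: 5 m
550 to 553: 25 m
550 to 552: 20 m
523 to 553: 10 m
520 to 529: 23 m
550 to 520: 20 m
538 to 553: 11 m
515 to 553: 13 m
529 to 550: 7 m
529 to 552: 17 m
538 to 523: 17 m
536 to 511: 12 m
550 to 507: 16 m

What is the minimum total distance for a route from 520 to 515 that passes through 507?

52 m

Best 520 to 507: 520–550–538–507 costing 35
Best 507 to 515: 507–511–515 costing 17
Total via 507: 35 + 17 = 52 m.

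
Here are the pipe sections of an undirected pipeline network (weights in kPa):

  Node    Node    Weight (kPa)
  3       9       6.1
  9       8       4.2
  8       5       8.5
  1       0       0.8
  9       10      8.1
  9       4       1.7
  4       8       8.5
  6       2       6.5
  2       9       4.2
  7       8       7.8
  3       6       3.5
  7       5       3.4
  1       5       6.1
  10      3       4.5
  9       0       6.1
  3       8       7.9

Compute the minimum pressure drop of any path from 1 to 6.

Shortest distances from 1:
1: 0
0: 0.8  (via 1)
5: 6.1  (via 1)
9: 6.9  (via 0)
4: 8.6  (via 9)
7: 9.5  (via 5)
2: 11.1  (via 9)
8: 11.1  (via 9)
3: 13  (via 9)
10: 15  (via 9)
6: 16.5  (via 3)
Shortest route: 1–0–9–3–6 = 16.5 kPa.

16.5 kPa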